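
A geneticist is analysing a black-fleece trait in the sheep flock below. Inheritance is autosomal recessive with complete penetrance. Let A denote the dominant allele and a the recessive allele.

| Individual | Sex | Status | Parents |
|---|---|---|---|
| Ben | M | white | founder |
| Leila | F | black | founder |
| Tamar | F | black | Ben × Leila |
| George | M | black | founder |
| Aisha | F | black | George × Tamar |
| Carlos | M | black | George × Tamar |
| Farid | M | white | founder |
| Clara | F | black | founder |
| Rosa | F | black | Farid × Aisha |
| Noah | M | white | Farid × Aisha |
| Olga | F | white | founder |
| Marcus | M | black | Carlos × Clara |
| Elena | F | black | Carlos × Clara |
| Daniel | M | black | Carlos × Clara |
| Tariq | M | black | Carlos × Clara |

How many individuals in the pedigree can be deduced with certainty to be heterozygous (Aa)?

3

Obligate heterozygotes: Ben is white so carries A and passed a to Tamar (aa), so Ben is Aa; Farid is white so carries A and passed a to Rosa (aa), so Farid is Aa; Noah is white so carries A and received a from Aisha (aa), so Noah is Aa.
Every other individual is either homozygous by phenotype or has at least one consistent homozygous assignment, so the count is 3.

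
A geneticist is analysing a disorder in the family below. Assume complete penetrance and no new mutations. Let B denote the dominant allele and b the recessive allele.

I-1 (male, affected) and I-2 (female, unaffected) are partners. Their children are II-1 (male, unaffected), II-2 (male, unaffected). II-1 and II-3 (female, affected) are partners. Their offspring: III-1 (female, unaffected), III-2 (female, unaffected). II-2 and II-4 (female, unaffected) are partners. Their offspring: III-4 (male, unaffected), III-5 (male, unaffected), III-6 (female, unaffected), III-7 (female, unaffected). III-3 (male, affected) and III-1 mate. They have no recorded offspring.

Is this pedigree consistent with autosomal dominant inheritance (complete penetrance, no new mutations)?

Yes

A consistent assignment under autosomal dominant exists: I-1 Bb, I-2 bb, II-1 bb, II-2 bb, II-3 Bb, II-4 bb, III-1 bb, III-2 bb, III-3 BB, III-4 bb, III-5 bb, III-6 bb, III-7 bb.
In this assignment every recorded phenotype matches its genotype and every non-founder's genotype is obtainable from its parents' genotypes, so the pedigree is consistent.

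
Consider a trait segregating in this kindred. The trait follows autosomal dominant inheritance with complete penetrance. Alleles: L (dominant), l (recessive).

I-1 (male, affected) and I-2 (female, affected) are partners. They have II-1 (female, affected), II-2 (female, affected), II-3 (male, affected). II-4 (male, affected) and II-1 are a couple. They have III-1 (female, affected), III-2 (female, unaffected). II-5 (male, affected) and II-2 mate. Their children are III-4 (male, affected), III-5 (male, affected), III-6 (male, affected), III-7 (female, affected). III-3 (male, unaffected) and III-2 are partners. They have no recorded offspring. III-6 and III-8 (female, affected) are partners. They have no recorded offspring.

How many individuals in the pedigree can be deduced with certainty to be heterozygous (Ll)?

2

Obligate heterozygotes: II-1 is affected so carries L and passed l to III-2 (ll), so II-1 is Ll; II-4 is affected so carries L and passed l to III-2 (ll), so II-4 is Ll.
Every other individual is either homozygous by phenotype or has at least one consistent homozygous assignment, so the count is 2.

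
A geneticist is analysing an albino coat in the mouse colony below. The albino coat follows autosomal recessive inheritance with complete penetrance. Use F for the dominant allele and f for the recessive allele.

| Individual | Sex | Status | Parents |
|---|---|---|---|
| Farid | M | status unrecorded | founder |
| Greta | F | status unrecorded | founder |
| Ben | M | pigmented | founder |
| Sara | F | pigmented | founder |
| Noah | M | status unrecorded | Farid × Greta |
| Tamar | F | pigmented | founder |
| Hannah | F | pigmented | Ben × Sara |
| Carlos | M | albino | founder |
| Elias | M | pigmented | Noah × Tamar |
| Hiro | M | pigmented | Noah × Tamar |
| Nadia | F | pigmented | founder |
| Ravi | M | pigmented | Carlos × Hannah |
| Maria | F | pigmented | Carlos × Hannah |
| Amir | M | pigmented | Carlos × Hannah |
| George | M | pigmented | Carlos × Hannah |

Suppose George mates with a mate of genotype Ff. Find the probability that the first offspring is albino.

George is pigmented so carries F and received f from Carlos (ff), so George is Ff.
The cross gives 1/4 FF : 1/2 Ff : 1/4 ff, so P(offspring is albino) = 1/4.

1/4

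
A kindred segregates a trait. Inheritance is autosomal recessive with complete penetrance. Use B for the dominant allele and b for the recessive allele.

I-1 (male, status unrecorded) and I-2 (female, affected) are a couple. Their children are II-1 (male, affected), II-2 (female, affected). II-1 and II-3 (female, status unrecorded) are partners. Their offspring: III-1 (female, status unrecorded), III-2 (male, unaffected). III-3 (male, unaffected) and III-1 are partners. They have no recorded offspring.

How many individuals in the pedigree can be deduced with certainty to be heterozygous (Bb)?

Obligate heterozygotes: III-2 is unaffected so carries B and received b from II-1 (bb), so III-2 is Bb.
Every other individual is either homozygous by phenotype or has at least one consistent homozygous assignment, so the count is 1.

1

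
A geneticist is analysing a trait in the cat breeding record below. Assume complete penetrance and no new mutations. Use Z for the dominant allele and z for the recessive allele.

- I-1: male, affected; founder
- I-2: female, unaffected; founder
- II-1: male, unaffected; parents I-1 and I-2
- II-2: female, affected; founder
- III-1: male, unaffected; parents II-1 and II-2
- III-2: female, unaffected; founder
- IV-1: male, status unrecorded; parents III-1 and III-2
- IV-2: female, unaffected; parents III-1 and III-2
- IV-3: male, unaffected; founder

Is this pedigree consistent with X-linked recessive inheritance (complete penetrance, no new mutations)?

No

Under X-linked recessive, III-1 (unaffected, male) cannot arise from II-1 (unaffected) × II-2 (affected).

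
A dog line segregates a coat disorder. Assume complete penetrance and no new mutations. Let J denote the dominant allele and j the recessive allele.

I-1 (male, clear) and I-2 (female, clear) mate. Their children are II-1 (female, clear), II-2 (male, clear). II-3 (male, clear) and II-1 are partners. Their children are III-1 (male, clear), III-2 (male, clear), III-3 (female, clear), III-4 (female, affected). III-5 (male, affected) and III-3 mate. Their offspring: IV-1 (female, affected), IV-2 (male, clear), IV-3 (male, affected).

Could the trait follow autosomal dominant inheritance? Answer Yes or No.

Under autosomal dominant, III-4 (affected, female) cannot arise from II-3 (clear) × II-1 (clear).

No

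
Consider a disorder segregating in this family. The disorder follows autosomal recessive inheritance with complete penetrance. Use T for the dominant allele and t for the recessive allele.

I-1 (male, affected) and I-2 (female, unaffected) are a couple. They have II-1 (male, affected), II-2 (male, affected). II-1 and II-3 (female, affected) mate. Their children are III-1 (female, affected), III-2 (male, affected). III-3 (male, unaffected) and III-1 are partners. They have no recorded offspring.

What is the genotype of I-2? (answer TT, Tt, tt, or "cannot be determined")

Tt

From phenotype alone, I-2 is TT or Tt.
I-2 is unaffected so carries T and passed t to II-1 (tt), so I-2 is Tt.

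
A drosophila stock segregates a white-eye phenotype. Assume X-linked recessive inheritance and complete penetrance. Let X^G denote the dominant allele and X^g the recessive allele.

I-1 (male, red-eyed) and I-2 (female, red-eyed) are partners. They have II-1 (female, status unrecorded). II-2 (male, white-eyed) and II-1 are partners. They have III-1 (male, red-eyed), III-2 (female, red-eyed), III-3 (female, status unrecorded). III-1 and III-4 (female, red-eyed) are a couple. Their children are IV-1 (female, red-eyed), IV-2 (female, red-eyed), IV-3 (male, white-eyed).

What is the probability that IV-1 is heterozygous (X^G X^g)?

1/2

III-1 is red-eyed, so III-1 is X^G Y.
III-4 is red-eyed so carries G and passed g to IV-3 (X^g Y), so III-4 is X^G X^g.
Their cross gives offspring ratios 1/2 X^G X^G : 1/2 X^G X^g. Conditioning on IV-1 being red-eyed, P(X^G X^g) = 1/2 / 1 = 1/2.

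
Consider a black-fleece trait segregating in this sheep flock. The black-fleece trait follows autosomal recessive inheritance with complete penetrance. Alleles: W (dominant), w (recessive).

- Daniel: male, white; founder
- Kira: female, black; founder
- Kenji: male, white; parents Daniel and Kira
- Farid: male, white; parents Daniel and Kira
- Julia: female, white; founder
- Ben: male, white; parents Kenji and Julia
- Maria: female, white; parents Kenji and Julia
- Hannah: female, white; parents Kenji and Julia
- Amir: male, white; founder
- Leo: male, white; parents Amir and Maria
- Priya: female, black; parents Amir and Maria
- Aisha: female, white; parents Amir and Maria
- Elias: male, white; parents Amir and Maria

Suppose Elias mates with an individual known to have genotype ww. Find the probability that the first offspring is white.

2/3

Amir is white so carries W and passed w to Priya (ww), so Amir is Ww.
Maria is white so carries W and passed w to Priya (ww), so Maria is Ww.
Elias is a white offspring of Amir (Ww) × Maria (Ww), whose cross gives 1/4 WW : 1/2 Ww : 1/4 ww; conditioning on being white, Elias is WW with probability 1/3, Ww with probability 2/3.
Summing over parental genotype combinations, P(offspring is white) = 1/3·1 + 2/3·1/2 = 2/3.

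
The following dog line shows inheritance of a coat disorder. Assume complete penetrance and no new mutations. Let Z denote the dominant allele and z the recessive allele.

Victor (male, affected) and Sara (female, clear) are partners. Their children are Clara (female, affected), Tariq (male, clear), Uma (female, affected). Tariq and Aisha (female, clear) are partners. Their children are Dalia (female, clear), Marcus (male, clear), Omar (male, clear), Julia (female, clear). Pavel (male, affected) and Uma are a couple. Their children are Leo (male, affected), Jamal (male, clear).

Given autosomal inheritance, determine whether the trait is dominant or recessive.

dominant

Pavel and Uma are both affected yet have a clear child Jamal. Under a recessive model two affected parents are homozygous and every child would be affected, so the trait cannot be recessive.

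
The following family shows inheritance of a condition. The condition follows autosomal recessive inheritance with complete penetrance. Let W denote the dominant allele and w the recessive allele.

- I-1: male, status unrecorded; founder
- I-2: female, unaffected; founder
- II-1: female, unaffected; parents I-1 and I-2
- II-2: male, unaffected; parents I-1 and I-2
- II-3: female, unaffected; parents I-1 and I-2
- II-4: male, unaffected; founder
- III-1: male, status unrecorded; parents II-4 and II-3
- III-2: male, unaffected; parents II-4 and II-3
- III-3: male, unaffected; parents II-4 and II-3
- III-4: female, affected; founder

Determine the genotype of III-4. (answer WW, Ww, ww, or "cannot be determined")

III-4 is affected, so III-4 is ww.

ww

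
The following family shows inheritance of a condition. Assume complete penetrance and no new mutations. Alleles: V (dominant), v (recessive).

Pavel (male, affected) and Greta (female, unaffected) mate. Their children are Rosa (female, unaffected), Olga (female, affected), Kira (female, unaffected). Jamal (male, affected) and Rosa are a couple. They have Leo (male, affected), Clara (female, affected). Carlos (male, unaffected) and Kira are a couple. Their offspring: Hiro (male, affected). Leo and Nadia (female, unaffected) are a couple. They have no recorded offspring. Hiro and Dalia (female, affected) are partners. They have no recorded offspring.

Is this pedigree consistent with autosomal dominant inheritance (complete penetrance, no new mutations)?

No

Under autosomal dominant, Hiro (affected, male) cannot arise from Carlos (unaffected) × Kira (unaffected).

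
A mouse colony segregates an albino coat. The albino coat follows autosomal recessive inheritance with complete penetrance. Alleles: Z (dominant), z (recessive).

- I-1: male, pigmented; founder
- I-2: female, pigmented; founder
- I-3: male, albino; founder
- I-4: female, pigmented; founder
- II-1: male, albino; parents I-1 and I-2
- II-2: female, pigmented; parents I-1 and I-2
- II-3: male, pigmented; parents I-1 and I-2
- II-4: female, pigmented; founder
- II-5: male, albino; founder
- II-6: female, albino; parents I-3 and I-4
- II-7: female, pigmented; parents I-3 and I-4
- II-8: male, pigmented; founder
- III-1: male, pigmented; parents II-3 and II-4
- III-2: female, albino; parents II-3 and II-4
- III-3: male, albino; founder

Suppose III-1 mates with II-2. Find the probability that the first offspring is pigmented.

II-3 is pigmented so carries Z and passed z to III-2 (zz), so II-3 is Zz.
II-4 is pigmented so carries Z and passed z to III-2 (zz), so II-4 is Zz.
III-1 is a pigmented offspring of II-3 (Zz) × II-4 (Zz), whose cross gives 1/4 ZZ : 1/2 Zz : 1/4 zz; conditioning on being pigmented, III-1 is ZZ with probability 1/3, Zz with probability 2/3.
I-1 is pigmented so carries Z and passed z to II-1 (zz), so I-1 is Zz.
I-2 is pigmented so carries Z and passed z to II-1 (zz), so I-2 is Zz.
II-2 is a pigmented offspring of I-1 (Zz) × I-2 (Zz), whose cross gives 1/4 ZZ : 1/2 Zz : 1/4 zz; conditioning on being pigmented, II-2 is ZZ with probability 1/3, Zz with probability 2/3.
Summing over parental genotype combinations, P(offspring is pigmented) = 1/9·1 + 2/9·1 + 2/9·1 + 4/9·3/4 = 8/9.

8/9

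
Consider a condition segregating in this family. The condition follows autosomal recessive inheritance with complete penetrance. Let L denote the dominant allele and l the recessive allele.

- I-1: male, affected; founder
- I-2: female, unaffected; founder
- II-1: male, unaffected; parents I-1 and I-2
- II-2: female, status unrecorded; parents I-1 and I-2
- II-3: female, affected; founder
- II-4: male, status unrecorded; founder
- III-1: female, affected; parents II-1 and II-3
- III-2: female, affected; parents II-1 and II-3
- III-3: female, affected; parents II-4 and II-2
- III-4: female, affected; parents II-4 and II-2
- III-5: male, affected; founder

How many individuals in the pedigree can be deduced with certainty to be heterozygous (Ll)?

1

Obligate heterozygotes: II-1 is unaffected so carries L and received l from I-1 (ll), so II-1 is Ll.
Every other individual is either homozygous by phenotype or has at least one consistent homozygous assignment, so the count is 1.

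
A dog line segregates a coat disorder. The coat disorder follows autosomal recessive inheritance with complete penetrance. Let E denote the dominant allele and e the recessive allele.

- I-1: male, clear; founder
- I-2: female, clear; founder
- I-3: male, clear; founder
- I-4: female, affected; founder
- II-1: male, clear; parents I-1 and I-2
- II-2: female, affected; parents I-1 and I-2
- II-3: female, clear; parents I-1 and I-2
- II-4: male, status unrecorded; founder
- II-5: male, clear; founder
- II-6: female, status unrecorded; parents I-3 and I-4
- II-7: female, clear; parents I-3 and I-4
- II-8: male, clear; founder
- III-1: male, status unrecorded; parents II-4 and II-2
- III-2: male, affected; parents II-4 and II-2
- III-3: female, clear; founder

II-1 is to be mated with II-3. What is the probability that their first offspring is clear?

I-1 is clear so carries E and passed e to II-2 (ee), so I-1 is Ee.
I-2 is clear so carries E and passed e to II-2 (ee), so I-2 is Ee.
II-1 is a clear offspring of I-1 (Ee) × I-2 (Ee), whose cross gives 1/4 EE : 1/2 Ee : 1/4 ee; conditioning on being clear, II-1 is EE with probability 1/3, Ee with probability 2/3.
II-3 is a clear offspring of I-1 (Ee) × I-2 (Ee), whose cross gives 1/4 EE : 1/2 Ee : 1/4 ee; conditioning on being clear, II-3 is EE with probability 1/3, Ee with probability 2/3.
Summing over parental genotype combinations, P(offspring is clear) = 1/9·1 + 2/9·1 + 2/9·1 + 4/9·3/4 = 8/9.

8/9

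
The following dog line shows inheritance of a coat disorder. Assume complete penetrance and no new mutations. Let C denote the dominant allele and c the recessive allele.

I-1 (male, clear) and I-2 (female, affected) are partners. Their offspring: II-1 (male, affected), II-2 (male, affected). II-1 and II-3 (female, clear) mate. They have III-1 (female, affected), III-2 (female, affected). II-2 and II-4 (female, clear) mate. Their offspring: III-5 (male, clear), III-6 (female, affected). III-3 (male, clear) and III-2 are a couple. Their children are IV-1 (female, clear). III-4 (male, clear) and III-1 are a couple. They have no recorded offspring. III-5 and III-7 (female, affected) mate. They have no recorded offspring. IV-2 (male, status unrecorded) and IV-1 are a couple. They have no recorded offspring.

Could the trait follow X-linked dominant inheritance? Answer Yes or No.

Yes

A consistent assignment under X-linked dominant exists: I-1 X^c Y, I-2 X^C X^C, II-1 X^C Y, II-2 X^C Y, II-3 X^c X^c, II-4 X^c X^c, III-1 X^C X^c, III-2 X^C X^c, III-3 X^c Y, III-4 X^c Y, III-5 X^c Y, III-6 X^C X^c, III-7 X^C X^C, IV-1 X^c X^c, IV-2 X^C Y.
In this assignment every recorded phenotype matches its genotype and every non-founder's genotype is obtainable from its parents' genotypes, so the pedigree is consistent.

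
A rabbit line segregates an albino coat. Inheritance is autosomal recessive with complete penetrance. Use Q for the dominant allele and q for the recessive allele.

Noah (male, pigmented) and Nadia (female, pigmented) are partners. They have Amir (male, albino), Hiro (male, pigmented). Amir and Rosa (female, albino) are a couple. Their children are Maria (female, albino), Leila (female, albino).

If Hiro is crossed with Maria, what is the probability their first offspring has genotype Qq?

2/3

Noah is pigmented so carries Q and passed q to Amir (qq), so Noah is Qq.
Nadia is pigmented so carries Q and passed q to Amir (qq), so Nadia is Qq.
Hiro is a pigmented offspring of Noah (Qq) × Nadia (Qq), whose cross gives 1/4 QQ : 1/2 Qq : 1/4 qq; conditioning on being pigmented, Hiro is QQ with probability 1/3, Qq with probability 2/3.
Maria is albino, so Maria is qq.
Summing over parental genotype combinations, P(offspring has genotype Qq) = 1/3·1 + 2/3·1/2 = 2/3.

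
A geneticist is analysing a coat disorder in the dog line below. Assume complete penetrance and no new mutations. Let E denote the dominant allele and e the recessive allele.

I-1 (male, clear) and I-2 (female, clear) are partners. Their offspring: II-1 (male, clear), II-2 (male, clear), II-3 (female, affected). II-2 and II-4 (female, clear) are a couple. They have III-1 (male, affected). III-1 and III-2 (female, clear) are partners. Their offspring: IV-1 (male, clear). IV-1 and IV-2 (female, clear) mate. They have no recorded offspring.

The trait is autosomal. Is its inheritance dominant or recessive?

I-1 and I-2 are both clear yet have an affected child II-3. Under dominance, an affected child requires at least one affected parent, so the trait cannot be dominant.

recessive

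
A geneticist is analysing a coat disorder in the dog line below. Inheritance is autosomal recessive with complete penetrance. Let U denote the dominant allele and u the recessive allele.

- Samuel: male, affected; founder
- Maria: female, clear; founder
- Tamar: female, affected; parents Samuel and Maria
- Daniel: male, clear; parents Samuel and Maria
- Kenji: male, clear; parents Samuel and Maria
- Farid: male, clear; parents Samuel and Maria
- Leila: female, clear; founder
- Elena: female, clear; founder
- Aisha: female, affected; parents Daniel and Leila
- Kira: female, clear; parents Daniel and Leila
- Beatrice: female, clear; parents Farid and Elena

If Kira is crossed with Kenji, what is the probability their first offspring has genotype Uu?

1/2

Daniel is clear so carries U and received u from Samuel (uu), so Daniel is Uu.
Leila is clear so carries U and passed u to Aisha (uu), so Leila is Uu.
Kira is a clear offspring of Daniel (Uu) × Leila (Uu), whose cross gives 1/4 UU : 1/2 Uu : 1/4 uu; conditioning on being clear, Kira is UU with probability 1/3, Uu with probability 2/3.
Kenji is clear so carries U and received u from Samuel (uu), so Kenji is Uu.
Summing over parental genotype combinations, P(offspring has genotype Uu) = 1/3·1/2 + 2/3·1/2 = 1/2.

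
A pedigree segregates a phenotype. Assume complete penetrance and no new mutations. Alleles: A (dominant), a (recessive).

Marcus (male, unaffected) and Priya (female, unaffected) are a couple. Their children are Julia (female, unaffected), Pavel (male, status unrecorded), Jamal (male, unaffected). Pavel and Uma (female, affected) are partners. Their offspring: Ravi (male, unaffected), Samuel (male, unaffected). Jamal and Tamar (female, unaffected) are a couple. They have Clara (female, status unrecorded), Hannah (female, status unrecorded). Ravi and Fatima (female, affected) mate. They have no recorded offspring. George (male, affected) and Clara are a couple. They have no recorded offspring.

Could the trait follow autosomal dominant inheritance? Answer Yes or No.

Yes

A consistent assignment under autosomal dominant exists: Marcus aa, Priya aa, Julia aa, Pavel aa, Jamal aa, Uma Aa, Tamar aa, Ravi aa, Samuel aa, Fatima AA, Clara aa, Hannah aa, George AA.
In this assignment every recorded phenotype matches its genotype and every non-founder's genotype is obtainable from its parents' genotypes, so the pedigree is consistent.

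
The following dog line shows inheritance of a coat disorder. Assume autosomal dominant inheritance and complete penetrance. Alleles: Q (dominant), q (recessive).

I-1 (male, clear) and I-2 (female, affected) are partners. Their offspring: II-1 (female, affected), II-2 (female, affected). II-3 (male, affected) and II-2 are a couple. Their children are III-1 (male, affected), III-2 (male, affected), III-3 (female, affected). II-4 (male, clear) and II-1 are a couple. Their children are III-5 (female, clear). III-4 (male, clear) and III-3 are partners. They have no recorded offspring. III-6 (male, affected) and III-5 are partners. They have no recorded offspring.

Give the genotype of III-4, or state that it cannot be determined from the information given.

III-4 is clear, so III-4 is qq.

qq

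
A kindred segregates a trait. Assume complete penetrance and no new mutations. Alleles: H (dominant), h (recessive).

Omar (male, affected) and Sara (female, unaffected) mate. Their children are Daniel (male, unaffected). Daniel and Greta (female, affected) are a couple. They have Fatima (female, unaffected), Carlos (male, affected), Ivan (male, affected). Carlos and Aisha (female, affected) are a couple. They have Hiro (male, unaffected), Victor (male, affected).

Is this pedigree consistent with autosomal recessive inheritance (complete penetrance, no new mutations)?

Under autosomal recessive, Hiro (unaffected, male) cannot arise from Carlos (affected) × Aisha (affected).

No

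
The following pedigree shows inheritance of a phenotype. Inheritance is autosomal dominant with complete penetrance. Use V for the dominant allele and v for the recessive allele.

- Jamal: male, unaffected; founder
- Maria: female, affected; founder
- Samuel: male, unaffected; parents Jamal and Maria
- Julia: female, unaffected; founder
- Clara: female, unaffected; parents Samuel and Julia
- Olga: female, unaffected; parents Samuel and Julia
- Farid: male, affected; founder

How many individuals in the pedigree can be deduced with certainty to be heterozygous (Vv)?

1

Obligate heterozygotes: Maria is affected so carries V and passed v to Samuel (vv), so Maria is Vv.
Every other individual is either homozygous by phenotype or has at least one consistent homozygous assignment, so the count is 1.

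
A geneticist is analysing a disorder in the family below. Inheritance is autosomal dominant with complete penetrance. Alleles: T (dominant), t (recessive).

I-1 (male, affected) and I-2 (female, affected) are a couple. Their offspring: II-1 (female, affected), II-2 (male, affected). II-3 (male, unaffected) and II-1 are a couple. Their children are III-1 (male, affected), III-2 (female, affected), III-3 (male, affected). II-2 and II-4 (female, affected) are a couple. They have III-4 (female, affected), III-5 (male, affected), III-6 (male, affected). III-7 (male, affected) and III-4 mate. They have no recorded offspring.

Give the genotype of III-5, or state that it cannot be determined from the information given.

cannot be determined

III-5's phenotype allows TT or Tt, and no parent or child forces a single allele at both positions; consistent genotype assignments exist with III-5 as TT or Tt.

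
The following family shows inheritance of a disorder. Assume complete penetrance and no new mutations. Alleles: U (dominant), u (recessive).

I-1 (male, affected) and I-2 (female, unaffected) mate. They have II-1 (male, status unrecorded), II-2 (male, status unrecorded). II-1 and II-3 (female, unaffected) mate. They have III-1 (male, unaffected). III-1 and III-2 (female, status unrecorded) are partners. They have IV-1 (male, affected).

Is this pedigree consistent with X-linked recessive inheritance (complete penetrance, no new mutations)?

A consistent assignment under X-linked recessive exists: I-1 X^u Y, I-2 X^U X^U, II-1 X^U Y, II-2 X^U Y, II-3 X^U X^U, III-1 X^U Y, III-2 X^U X^u, IV-1 X^u Y.
In this assignment every recorded phenotype matches its genotype and every non-founder's genotype is obtainable from its parents' genotypes, so the pedigree is consistent.

Yes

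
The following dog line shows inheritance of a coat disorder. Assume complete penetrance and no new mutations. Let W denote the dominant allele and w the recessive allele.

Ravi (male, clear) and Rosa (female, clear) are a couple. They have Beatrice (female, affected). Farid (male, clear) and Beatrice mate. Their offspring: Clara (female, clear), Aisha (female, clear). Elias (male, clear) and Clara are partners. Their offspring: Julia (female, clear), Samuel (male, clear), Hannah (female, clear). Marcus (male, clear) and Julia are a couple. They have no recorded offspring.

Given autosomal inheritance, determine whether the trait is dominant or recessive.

recessive

Ravi and Rosa are both clear yet have an affected child Beatrice. Under dominance, an affected child requires at least one affected parent, so the trait cannot be dominant.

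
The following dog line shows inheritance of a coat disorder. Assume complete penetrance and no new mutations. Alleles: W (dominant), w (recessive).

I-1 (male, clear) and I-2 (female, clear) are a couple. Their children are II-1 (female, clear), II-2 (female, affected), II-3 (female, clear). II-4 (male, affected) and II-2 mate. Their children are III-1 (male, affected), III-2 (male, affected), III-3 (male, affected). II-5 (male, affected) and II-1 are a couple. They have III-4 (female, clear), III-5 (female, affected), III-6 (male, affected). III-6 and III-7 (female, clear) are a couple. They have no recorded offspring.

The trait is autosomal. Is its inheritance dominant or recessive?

recessive

I-1 and I-2 are both clear yet have an affected child II-2. Under dominance, an affected child requires at least one affected parent, so the trait cannot be dominant.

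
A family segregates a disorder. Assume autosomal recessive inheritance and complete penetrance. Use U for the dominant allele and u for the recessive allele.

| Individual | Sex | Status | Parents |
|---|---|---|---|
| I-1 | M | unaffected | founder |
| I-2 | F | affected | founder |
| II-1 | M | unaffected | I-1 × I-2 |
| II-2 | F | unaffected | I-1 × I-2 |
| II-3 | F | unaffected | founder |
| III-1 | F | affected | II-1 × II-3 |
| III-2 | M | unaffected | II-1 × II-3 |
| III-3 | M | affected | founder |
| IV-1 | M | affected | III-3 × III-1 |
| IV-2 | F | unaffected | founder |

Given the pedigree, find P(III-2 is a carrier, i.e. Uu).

2/3

II-1 is unaffected so carries U and received u from I-2 (uu), so II-1 is Uu.
II-3 is unaffected so carries U and passed u to III-1 (uu), so II-3 is Uu.
Their cross gives offspring ratios 1/4 UU : 1/2 Uu : 1/4 uu. Conditioning on III-2 being unaffected, P(Uu) = 1/2 / 3/4 = 2/3.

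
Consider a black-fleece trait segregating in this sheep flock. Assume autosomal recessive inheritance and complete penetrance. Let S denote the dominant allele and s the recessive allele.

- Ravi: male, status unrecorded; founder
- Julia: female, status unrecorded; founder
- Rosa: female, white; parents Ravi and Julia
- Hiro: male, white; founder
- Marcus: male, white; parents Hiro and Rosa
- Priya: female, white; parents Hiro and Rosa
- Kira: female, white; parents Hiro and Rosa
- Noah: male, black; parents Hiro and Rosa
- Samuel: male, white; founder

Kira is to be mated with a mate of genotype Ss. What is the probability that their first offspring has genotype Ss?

Hiro is white so carries S and passed s to Noah (ss), so Hiro is Ss.
Rosa is white so carries S and passed s to Noah (ss), so Rosa is Ss.
Kira is a white offspring of Hiro (Ss) × Rosa (Ss), whose cross gives 1/4 SS : 1/2 Ss : 1/4 ss; conditioning on being white, Kira is SS with probability 1/3, Ss with probability 2/3.
Summing over parental genotype combinations, P(offspring has genotype Ss) = 1/3·1/2 + 2/3·1/2 = 1/2.

1/2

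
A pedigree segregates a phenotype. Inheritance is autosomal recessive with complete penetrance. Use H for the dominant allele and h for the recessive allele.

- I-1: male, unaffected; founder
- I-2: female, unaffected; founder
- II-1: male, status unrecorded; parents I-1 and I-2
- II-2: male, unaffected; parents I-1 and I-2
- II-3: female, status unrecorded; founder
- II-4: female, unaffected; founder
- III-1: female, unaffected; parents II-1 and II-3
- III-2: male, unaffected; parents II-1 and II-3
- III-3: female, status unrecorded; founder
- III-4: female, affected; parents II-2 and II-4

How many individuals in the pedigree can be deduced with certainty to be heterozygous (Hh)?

2

Obligate heterozygotes: II-2 is unaffected so carries H and passed h to III-4 (hh), so II-2 is Hh; II-4 is unaffected so carries H and passed h to III-4 (hh), so II-4 is Hh.
Every other individual is either homozygous by phenotype or has at least one consistent homozygous assignment, so the count is 2.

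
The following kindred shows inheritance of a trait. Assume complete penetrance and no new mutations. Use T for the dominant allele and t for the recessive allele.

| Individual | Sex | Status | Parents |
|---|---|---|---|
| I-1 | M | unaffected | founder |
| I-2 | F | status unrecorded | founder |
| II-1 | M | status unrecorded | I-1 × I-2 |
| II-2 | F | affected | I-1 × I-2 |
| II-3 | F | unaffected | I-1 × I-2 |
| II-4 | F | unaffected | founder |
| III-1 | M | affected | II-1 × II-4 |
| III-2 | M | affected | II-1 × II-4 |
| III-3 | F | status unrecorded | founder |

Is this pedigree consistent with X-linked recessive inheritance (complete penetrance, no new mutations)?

No

Under X-linked recessive, II-2 (affected, female) cannot arise from I-1 (unaffected) × I-2 (unrecorded).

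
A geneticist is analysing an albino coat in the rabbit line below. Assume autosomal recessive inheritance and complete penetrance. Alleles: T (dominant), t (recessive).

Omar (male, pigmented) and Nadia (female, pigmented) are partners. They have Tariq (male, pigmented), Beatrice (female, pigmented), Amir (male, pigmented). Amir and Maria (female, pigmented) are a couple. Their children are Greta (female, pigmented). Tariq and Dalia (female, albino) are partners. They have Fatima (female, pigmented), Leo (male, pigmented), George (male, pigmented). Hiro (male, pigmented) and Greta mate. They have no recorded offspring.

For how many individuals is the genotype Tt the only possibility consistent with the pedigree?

3

Obligate heterozygotes: Fatima is pigmented so carries T and received t from Dalia (tt), so Fatima is Tt; Leo is pigmented so carries T and received t from Dalia (tt), so Leo is Tt; George is pigmented so carries T and received t from Dalia (tt), so George is Tt.
Every other individual is either homozygous by phenotype or has at least one consistent homozygous assignment, so the count is 3.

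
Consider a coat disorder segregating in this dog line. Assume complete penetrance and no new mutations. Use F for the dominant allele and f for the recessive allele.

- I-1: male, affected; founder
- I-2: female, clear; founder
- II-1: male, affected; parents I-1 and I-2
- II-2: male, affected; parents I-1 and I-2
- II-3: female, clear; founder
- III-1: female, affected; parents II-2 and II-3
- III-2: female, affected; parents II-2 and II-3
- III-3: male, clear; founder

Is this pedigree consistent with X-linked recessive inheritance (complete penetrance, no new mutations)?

Yes

A consistent assignment under X-linked recessive exists: I-1 X^f Y, I-2 X^F X^f, II-1 X^f Y, II-2 X^f Y, II-3 X^F X^f, III-1 X^f X^f, III-2 X^f X^f, III-3 X^F Y.
In this assignment every recorded phenotype matches its genotype and every non-founder's genotype is obtainable from its parents' genotypes, so the pedigree is consistent.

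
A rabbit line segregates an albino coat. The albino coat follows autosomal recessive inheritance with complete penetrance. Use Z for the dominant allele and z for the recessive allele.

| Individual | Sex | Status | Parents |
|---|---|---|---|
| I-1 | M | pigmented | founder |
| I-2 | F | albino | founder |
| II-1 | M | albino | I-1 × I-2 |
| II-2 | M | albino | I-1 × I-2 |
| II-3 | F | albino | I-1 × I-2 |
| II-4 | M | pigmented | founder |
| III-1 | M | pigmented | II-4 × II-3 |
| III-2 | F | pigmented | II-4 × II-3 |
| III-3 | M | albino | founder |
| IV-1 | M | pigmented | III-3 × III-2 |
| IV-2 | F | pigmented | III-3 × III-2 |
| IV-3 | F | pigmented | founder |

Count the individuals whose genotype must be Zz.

Obligate heterozygotes: I-1 is pigmented so carries Z and passed z to II-1 (zz), so I-1 is Zz; III-1 is pigmented so carries Z and received z from II-3 (zz), so III-1 is Zz; III-2 is pigmented so carries Z and received z from II-3 (zz), so III-2 is Zz; IV-1 is pigmented so carries Z and received z from III-3 (zz), so IV-1 is Zz; IV-2 is pigmented so carries Z and received z from III-3 (zz), so IV-2 is Zz.
Every other individual is either homozygous by phenotype or has at least one consistent homozygous assignment, so the count is 5.

5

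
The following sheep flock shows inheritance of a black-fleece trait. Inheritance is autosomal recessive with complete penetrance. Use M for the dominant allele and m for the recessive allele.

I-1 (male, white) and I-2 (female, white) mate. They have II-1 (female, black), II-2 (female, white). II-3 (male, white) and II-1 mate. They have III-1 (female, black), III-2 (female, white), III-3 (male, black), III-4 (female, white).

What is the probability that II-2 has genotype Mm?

I-1 is white so carries M and passed m to II-1 (mm), so I-1 is Mm.
I-2 is white so carries M and passed m to II-1 (mm), so I-2 is Mm.
Their cross gives offspring ratios 1/4 MM : 1/2 Mm : 1/4 mm. Conditioning on II-2 being white, P(Mm) = 1/2 / 3/4 = 2/3.

2/3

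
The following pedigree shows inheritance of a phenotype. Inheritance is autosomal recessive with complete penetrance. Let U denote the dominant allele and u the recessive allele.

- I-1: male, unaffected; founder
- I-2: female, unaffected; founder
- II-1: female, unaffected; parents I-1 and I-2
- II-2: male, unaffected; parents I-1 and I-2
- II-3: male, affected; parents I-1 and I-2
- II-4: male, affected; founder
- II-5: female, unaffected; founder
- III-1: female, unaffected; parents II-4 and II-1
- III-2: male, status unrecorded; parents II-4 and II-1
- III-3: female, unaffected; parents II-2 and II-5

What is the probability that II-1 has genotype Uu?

I-1 is unaffected so carries U and passed u to II-3 (uu), so I-1 is Uu.
I-2 is unaffected so carries U and passed u to II-3 (uu), so I-2 is Uu.
Their cross gives offspring ratios 1/4 UU : 1/2 Uu : 1/4 uu. Conditioning on II-1 being unaffected, P(Uu) = 1/2 / 3/4 = 2/3 before taking II-1's own offspring into account.
II-4 is affected, so II-4 is uu.
Now use II-1's offspring. Probability of each recorded status — unaffected daughter III-1: 1/2 if II-1 is Uu, 1 if UU. (III-2: equally likely either way, so uninformative.)
Bayes: P(Uu) = 2/3·1/2 / (2/3·1/2 + 1/3·1) = 1/2.

1/2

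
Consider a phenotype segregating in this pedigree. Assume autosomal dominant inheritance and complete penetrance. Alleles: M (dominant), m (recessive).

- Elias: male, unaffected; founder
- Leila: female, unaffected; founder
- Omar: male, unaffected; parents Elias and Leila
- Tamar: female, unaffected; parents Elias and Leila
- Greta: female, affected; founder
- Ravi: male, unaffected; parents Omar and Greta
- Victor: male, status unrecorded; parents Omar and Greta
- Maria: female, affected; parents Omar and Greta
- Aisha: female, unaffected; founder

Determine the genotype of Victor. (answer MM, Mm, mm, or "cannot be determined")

Victor's phenotype is unrecorded, and no parent or child forces a single allele at both positions; consistent genotype assignments exist with Victor as Mm or mm.

cannot be determined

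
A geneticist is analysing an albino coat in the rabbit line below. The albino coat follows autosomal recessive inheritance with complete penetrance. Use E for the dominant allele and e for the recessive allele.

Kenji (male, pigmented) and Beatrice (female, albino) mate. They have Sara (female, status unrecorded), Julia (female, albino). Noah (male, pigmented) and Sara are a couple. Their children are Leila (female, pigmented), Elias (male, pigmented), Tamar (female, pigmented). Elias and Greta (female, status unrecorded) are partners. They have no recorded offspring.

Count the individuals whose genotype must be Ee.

1

Obligate heterozygotes: Kenji is pigmented so carries E and passed e to Julia (ee), so Kenji is Ee.
Every other individual is either homozygous by phenotype or has at least one consistent homozygous assignment, so the count is 1.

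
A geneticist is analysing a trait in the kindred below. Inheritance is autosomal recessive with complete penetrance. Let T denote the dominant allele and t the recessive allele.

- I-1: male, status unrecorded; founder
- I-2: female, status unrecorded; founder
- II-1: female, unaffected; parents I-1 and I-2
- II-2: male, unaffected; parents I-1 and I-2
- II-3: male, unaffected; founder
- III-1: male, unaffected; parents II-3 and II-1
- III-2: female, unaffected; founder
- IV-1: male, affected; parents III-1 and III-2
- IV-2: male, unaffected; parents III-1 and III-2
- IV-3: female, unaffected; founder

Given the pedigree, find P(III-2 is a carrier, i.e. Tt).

III-2 is unaffected so carries T and passed t to IV-1 (tt), so III-2 is Tt, giving P(Tt) = 1.

1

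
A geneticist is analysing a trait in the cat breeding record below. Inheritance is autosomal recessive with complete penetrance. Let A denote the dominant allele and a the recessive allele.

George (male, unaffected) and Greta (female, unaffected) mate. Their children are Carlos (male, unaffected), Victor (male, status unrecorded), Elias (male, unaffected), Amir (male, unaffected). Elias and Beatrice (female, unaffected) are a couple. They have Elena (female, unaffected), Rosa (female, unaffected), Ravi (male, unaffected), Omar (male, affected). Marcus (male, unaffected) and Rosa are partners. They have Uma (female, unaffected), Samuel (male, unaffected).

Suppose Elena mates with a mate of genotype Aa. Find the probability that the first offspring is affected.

Elias is unaffected so carries A and passed a to Omar (aa), so Elias is Aa.
Beatrice is unaffected so carries A and passed a to Omar (aa), so Beatrice is Aa.
Elena is an unaffected offspring of Elias (Aa) × Beatrice (Aa), whose cross gives 1/4 AA : 1/2 Aa : 1/4 aa; conditioning on being unaffected, Elena is AA with probability 1/3, Aa with probability 2/3.
Summing over parental genotype combinations, P(offspring is affected) = 2/3·1/4 = 1/6.

1/6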